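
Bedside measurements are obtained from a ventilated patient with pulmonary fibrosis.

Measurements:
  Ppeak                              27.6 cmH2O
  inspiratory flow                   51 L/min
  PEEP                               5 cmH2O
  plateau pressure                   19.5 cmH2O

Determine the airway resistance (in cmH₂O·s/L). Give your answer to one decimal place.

9.5

Flow: 51 L/min ÷ 60 = 0.85 L/s.
Raw = (PIP − Pplat) / flow = (27.6 − 19.5) / 0.85 = 8.1 / 0.85 = 9.529 cmH2O·s/L.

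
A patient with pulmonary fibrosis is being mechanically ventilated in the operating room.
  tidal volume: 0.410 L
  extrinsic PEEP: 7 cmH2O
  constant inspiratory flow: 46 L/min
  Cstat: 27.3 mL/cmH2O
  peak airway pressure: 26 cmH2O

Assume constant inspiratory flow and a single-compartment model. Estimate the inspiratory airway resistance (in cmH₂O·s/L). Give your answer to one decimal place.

Flow: 46 L/min ÷ 60 = 0.7667 L/s.
Equation of motion (constant flow): PIP = Vt/C + R·V̇ + PEEP.
R·V̇ = PIP − Vt/C − PEEP = 26 − 410/27.3 − 7 = 26 − 15.018 − 7 = 3.982 cmH2O.
R = 3.982 / 0.7667 = 5.194 cmH2O·s/L.

5.2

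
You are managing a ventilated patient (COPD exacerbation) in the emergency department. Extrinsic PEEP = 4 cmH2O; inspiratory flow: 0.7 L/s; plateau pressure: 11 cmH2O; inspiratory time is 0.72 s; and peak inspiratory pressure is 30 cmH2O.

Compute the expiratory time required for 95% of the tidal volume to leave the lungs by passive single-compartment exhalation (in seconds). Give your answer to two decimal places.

Vt = flow × Ti = 0.7 L/s × 0.72 s × 1000 mL/L = 504.0 mL.
R = (PIP − Pplat)/V̇ = (30 − 11) / 0.7 = 19.0/0.7 = 27.143 cmH2O·s/L.
C = Vt/(Pplat − PEEP) = 504.0 / (11 − 4) = 504.0/7.0 = 72.0 mL/cmH2O.
τ = R × C = 27.143 × 0.072 L/cmH2O = 1.954 s.
t = −τ·ln(1 − 0.95) = −1.954·ln(0.05) = 5.854 s.

5.85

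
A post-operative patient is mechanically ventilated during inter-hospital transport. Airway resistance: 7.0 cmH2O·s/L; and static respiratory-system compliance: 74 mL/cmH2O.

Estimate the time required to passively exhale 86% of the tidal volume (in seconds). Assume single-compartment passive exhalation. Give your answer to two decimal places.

τ = R × C = 7.0 × 74 mL/cmH2O = 7.0 × 0.074 L/cmH2O = 0.518 s.
Exhaled fraction f = 1 − e^(−t/τ) → t = −τ·ln(1 − f) = −0.518·ln(0.14) = 1.018 s.

1.02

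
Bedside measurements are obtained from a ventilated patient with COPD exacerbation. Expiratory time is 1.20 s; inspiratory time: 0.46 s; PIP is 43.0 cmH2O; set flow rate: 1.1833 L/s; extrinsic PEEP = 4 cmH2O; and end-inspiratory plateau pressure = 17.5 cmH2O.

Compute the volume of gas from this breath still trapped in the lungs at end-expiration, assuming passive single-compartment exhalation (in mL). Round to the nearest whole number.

137

Vt = flow × Ti = 1.1833 L/s × 0.46 s × 1000 mL/L = 544.32 mL.
R = (PIP − Pplat)/V̇ = (43.0 − 17.5) / 1.1833 = 25.5/1.1833 = 21.55 cmH2O·s/L.
C = Vt/(Pplat − PEEP) = 544.32 / (17.5 − 4) = 544.32/13.5 = 40.32 mL/cmH2O.
τ = R × C = 21.55 × 0.04032 L/cmH2O = 0.8689 s.
Fraction remaining = e^(−Te/τ) = e^(−1.20/0.8689) = 0.2513.
Trapped volume = 544.32 × 0.2513 = 136.79 mL.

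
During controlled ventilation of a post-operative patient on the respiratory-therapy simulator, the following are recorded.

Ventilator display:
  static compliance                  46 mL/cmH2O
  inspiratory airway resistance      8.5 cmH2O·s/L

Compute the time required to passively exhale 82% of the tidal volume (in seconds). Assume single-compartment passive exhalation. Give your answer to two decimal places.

τ = R × C = 8.5 × 46 mL/cmH2O = 8.5 × 0.046 L/cmH2O = 0.391 s.
Exhaled fraction f = 1 − e^(−t/τ) → t = −τ·ln(1 − f) = −0.391·ln(0.18) = 0.6705 s.

0.67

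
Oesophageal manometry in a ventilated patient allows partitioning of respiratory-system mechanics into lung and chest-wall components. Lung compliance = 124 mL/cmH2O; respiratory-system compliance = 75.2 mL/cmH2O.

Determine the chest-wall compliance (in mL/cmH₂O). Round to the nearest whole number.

191

1/Ccw = 1/Crs − 1/CL.
1/Ccw = 1/75.2 − 1/124 = 0.005233.
Ccw = 191.09 mL/cmH2O.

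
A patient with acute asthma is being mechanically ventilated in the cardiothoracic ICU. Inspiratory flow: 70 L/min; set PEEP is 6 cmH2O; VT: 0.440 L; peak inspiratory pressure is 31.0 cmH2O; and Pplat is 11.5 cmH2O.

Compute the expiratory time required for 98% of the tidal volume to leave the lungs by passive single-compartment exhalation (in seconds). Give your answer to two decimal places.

5.23

Flow: 70 L/min ÷ 60 = 1.1667 L/s.
R = (PIP − Pplat)/V̇ = (31.0 − 11.5) / 1.1667 = 19.5/1.1667 = 16.714 cmH2O·s/L.
C = Vt/(Pplat − PEEP) = 440.0 / (11.5 − 6) = 440.0/5.5 = 80.0 mL/cmH2O.
τ = R × C = 16.714 × 0.08 L/cmH2O = 1.337 s.
t = −τ·ln(1 − 0.98) = −1.337·ln(0.02) = 5.23 s.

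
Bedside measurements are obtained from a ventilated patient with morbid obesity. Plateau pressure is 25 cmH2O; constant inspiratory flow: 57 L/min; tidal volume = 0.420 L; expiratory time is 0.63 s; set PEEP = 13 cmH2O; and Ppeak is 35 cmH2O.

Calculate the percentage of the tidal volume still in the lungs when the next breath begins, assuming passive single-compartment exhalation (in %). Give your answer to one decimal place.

18.1

Flow: 57 L/min ÷ 60 = 0.95 L/s.
R = (PIP − Pplat)/V̇ = (35 − 25) / 0.95 = 10.0/0.95 = 10.526 cmH2O·s/L.
C = Vt/(Pplat − PEEP) = 420.0 / (25 − 13) = 420.0/12.0 = 35.0 mL/cmH2O.
τ = R × C = 10.526 × 0.035 L/cmH2O = 0.3684 s.
Fraction remaining at end-expiration = e^(−Te/τ) = e^(−0.63/0.3684) = 0.1808 → 18.08%.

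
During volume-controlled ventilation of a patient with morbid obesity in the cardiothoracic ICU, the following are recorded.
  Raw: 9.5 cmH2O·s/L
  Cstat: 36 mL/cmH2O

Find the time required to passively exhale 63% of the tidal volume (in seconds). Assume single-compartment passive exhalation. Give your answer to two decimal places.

τ = R × C = 9.5 × 36 mL/cmH2O = 9.5 × 0.036 L/cmH2O = 0.342 s.
Exhaled fraction f = 1 − e^(−t/τ) → t = −τ·ln(1 − f) = −0.342·ln(0.37) = 0.34 s.

0.34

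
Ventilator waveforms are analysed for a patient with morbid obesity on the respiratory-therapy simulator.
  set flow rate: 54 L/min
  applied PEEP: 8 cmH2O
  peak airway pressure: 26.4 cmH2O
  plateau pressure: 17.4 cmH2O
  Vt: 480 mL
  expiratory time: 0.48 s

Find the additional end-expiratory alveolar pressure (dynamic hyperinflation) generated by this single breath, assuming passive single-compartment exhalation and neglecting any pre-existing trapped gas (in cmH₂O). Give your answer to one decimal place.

3.7

Flow: 54 L/min ÷ 60 = 0.9 L/s.
R = (PIP − Pplat)/V̇ = (26.4 − 17.4) / 0.9 = 9.0/0.9 = 10.0 cmH2O·s/L.
C = Vt/(Pplat − PEEP) = 480.0 / (17.4 − 8) = 480.0/9.4 = 51.064 mL/cmH2O.
τ = R × C = 10.0 × 0.05106 L/cmH2O = 0.5106 s.
Fraction remaining = e^(−Te/τ) = e^(−0.48/0.5106) = 0.3906; trapped volume = 480.0 × 0.3906 = 187.49 mL.
Additional alveolar pressure from trapping ≈ V_trapped / C = 187.49 / 51.064 = 3.672 cmH2O.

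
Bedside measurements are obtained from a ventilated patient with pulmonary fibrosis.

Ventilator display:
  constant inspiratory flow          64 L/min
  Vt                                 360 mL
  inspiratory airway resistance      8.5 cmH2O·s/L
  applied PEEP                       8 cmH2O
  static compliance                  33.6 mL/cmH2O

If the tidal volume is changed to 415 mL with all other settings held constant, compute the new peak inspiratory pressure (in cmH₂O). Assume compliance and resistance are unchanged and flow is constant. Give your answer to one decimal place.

29.4

Flow: 64 L/min ÷ 60 = 1.0667 L/s.
PIP = Vt/C + R·V̇ + PEEP (constant-flow equation of motion).
Only the elastic term changes: ΔPIP = ΔVt / C = (415 − 360) / 33.6 = 1.637 cmH2O.
Original PIP = 360/33.6 + 8.5×1.0667 + 8 = 27.781 cmH2O; new PIP = 27.781 + (1.637) = 29.418 cmH2O.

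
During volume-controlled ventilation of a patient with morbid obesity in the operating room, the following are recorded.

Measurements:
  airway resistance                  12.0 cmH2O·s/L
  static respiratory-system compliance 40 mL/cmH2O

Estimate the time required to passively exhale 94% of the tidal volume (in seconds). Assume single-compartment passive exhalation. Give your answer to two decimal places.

1.35

τ = R × C = 12.0 × 40 mL/cmH2O = 12.0 × 0.040 L/cmH2O = 0.48 s.
Exhaled fraction f = 1 − e^(−t/τ) → t = −τ·ln(1 − f) = −0.48·ln(0.06) = 1.35 s.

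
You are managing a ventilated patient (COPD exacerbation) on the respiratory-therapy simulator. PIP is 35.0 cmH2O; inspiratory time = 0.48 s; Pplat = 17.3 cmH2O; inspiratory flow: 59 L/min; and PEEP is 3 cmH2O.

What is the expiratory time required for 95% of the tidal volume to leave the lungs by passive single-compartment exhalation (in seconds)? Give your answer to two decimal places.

Flow: 59 L/min ÷ 60 = 0.9833 L/s.
Vt = flow × Ti = 0.9833 L/s × 0.48 s × 1000 mL/L = 471.98 mL.
R = (PIP − Pplat)/V̇ = (35.0 − 17.3) / 0.9833 = 17.7/0.9833 = 18.001 cmH2O·s/L.
C = Vt/(Pplat − PEEP) = 471.98 / (17.3 − 3) = 471.98/14.3 = 33.006 mL/cmH2O.
τ = R × C = 18.001 × 0.03301 L/cmH2O = 0.5942 s.
t = −τ·ln(1 − 0.95) = −0.5942·ln(0.05) = 1.78 s.

1.78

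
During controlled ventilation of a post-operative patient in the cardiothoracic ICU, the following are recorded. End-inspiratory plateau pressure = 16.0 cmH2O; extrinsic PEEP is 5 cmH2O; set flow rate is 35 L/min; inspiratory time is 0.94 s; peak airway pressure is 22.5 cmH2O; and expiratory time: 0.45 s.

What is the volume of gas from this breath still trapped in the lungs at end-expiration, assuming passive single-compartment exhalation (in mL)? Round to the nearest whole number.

Flow: 35 L/min ÷ 60 = 0.5833 L/s.
Vt = flow × Ti = 0.5833 L/s × 0.94 s × 1000 mL/L = 548.3 mL.
R = (PIP − Pplat)/V̇ = (22.5 − 16.0) / 0.5833 = 6.5/0.5833 = 11.143 cmH2O·s/L.
C = Vt/(Pplat − PEEP) = 548.3 / (16.0 − 5) = 548.3/11.0 = 49.845 mL/cmH2O.
τ = R × C = 11.143 × 0.04985 L/cmH2O = 0.5555 s.
Fraction remaining = e^(−Te/τ) = e^(−0.45/0.5555) = 0.4448.
Trapped volume = 548.3 × 0.4448 = 243.88 mL.

244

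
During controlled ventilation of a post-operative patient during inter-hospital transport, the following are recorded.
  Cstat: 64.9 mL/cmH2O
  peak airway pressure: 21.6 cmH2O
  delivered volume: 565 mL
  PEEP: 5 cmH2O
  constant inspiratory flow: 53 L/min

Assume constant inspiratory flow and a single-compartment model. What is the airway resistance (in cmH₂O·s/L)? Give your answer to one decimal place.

8.9

Flow: 53 L/min ÷ 60 = 0.8833 L/s.
Equation of motion (constant flow): PIP = Vt/C + R·V̇ + PEEP.
R·V̇ = PIP − Vt/C − PEEP = 21.6 − 565/64.9 − 5 = 21.6 − 8.706 − 5 = 7.894 cmH2O.
R = 7.894 / 0.8833 = 8.937 cmH2O·s/L.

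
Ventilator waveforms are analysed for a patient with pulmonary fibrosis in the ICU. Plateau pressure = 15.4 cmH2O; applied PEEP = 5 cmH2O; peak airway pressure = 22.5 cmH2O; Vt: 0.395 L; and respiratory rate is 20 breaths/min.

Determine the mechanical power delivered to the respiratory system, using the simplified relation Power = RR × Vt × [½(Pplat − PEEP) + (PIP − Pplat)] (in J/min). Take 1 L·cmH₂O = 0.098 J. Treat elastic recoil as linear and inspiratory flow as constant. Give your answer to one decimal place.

9.5

Per-breath work = Vt × [½(Pplat−PEEP) + (PIP−Pplat)] = 0.395 × [0.5×10.4 + 7.1] = 0.395 × 12.3 = 4.859 L·cmH2O.
Power = 20 × 4.859 = 97.18 L·cmH2O/min.
× 0.098 J/(L·cmH2O) → 9.524 J/min.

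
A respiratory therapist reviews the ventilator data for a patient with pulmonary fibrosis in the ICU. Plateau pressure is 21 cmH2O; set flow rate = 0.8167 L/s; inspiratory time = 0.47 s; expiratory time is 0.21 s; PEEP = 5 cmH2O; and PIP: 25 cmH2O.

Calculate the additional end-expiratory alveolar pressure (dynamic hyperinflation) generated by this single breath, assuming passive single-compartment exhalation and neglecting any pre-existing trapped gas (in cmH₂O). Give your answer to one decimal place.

Vt = flow × Ti = 0.8167 L/s × 0.47 s × 1000 mL/L = 383.85 mL.
R = (PIP − Pplat)/V̇ = (25 − 21) / 0.8167 = 4.0/0.8167 = 4.898 cmH2O·s/L.
C = Vt/(Pplat − PEEP) = 383.85 / (21 − 5) = 383.85/16.0 = 23.991 mL/cmH2O.
τ = R × C = 4.898 × 0.02399 L/cmH2O = 0.1175 s.
Fraction remaining = e^(−Te/τ) = e^(−0.21/0.1175) = 0.1674; trapped volume = 383.85 × 0.1674 = 64.256 mL.
Additional alveolar pressure from trapping ≈ V_trapped / C = 64.256 / 23.991 = 2.678 cmH2O.

2.7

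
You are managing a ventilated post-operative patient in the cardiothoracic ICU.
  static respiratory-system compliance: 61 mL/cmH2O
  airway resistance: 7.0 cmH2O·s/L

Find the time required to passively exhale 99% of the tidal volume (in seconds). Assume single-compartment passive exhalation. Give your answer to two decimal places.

1.97

τ = R × C = 7.0 × 61 mL/cmH2O = 7.0 × 0.061 L/cmH2O = 0.427 s.
Exhaled fraction f = 1 − e^(−t/τ) → t = −τ·ln(1 − f) = −0.427·ln(0.01) = 1.966 s.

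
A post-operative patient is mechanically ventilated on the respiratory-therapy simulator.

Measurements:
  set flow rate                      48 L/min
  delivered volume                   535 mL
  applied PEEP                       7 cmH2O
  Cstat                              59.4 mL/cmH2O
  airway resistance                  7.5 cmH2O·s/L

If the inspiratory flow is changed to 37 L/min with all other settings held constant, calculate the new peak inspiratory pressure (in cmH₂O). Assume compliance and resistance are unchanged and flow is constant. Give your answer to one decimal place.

20.6

Flow: 48 L/min ÷ 60 = 0.8 L/s.
New flow: 37 L/min ÷ 60 = 0.6167 L/s.
PIP = Vt/C + R·V̇ + PEEP (constant-flow equation of motion).
Only the resistive term changes: ΔPIP = R × ΔV̇ = 7.5 × (0.6167 − 0.8) = 7.5 × -0.1833 = -1.375 cmH2O.
Original PIP = 535/59.4 + 7.5×0.8 + 7 = 22.007 cmH2O; new PIP = 22.007 + (-1.375) = 20.632 cmH2O.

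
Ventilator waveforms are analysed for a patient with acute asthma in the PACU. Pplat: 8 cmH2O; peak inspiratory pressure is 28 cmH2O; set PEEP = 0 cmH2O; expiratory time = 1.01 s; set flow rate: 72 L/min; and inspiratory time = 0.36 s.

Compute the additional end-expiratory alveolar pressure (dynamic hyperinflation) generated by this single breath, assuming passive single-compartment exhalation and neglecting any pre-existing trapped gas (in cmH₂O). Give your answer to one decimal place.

2.6

Flow: 72 L/min ÷ 60 = 1.2 L/s.
Vt = flow × Ti = 1.2 L/s × 0.36 s × 1000 mL/L = 432.0 mL.
R = (PIP − Pplat)/V̇ = (28 − 8) / 1.2 = 20.0/1.2 = 16.667 cmH2O·s/L.
C = Vt/(Pplat − PEEP) = 432.0 / (8 − 0) = 432.0/8.0 = 54.0 mL/cmH2O.
τ = R × C = 16.667 × 0.054 L/cmH2O = 0.9 s.
Fraction remaining = e^(−Te/τ) = e^(−1.01/0.9) = 0.3256; trapped volume = 432.0 × 0.3256 = 140.66 mL.
Additional alveolar pressure from trapping ≈ V_trapped / C = 140.66 / 54.0 = 2.605 cmH2O.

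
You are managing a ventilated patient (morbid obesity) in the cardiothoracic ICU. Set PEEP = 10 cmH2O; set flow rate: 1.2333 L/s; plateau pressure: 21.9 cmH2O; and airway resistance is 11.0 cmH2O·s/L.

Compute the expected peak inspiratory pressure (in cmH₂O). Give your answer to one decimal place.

35.5

PIP = Pplat + Raw × flow = 21.9 + 11.0 × 1.2333 = 21.9 + 13.566 = 35.466 cmH2O.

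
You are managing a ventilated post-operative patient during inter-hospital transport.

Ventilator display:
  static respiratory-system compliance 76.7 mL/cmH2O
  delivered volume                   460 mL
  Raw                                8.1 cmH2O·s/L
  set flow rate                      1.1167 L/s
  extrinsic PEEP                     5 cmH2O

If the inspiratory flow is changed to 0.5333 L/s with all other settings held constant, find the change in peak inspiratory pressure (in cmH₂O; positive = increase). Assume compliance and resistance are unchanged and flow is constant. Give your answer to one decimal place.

PIP = Vt/C + R·V̇ + PEEP (constant-flow equation of motion).
Only the resistive term changes: ΔPIP = R × ΔV̇ = 8.1 × (0.5333 − 1.1167) = 8.1 × -0.5834 = -4.726 cmH2O.

-4.7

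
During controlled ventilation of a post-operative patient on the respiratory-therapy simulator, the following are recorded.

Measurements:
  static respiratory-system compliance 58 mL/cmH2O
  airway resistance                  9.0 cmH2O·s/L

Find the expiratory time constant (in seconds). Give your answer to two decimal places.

0.52

τ = R × C = 9.0 × 58 mL/cmH2O = 9.0 × 0.058 L/cmH2O = 0.522 s.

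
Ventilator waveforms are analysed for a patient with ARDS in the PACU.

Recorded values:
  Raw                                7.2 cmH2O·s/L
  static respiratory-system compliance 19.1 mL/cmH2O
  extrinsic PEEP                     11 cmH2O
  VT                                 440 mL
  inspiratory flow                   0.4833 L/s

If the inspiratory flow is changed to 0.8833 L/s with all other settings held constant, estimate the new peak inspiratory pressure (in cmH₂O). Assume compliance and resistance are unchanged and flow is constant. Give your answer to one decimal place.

PIP = Vt/C + R·V̇ + PEEP (constant-flow equation of motion).
Only the resistive term changes: ΔPIP = R × ΔV̇ = 7.2 × (0.8833 − 0.4833) = 7.2 × 0.4 = 2.88 cmH2O.
Original PIP = 440/19.1 + 7.2×0.4833 + 11 = 37.516 cmH2O; new PIP = 37.516 + (2.88) = 40.396 cmH2O.

40.4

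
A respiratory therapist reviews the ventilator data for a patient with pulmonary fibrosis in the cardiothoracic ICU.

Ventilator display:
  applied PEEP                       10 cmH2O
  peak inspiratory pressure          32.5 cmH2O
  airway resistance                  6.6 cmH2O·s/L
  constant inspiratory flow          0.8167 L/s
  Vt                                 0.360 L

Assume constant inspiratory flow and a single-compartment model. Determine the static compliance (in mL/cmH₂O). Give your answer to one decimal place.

Equation of motion (constant flow): PIP = Vt/C + R·V̇ + PEEP.
Vt/C = PIP − R·V̇ − PEEP = 32.5 − 6.6×0.8167 − 10 = 32.5 − 5.39 − 10 = 17.11 cmH2O.
C = Vt / 17.11 = 360 / 17.11 = 21.04 mL/cmH2O.

21.0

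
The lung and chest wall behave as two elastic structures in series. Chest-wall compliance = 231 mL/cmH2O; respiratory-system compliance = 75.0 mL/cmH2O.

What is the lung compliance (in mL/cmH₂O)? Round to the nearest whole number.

1/CL = 1/Crs − 1/Ccw.
1/CL = 1/75.0 − 1/231 = 0.009004.
CL = 111.06 mL/cmH2O.

111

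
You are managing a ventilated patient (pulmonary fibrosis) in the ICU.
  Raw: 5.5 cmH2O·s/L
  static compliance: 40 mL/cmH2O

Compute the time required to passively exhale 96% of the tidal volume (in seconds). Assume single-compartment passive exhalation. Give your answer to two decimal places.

0.71

τ = R × C = 5.5 × 40 mL/cmH2O = 5.5 × 0.040 L/cmH2O = 0.22 s.
Exhaled fraction f = 1 − e^(−t/τ) → t = −τ·ln(1 − f) = −0.22·ln(0.04) = 0.7082 s.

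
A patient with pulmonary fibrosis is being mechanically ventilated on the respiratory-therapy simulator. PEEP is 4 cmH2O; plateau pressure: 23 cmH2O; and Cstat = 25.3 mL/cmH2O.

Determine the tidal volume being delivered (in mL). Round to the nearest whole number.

481

Vt = Cstat × (Pplat − PEEP) = 25.3 × (23 − 4) = 25.3 × 19.0 = 480.7 mL.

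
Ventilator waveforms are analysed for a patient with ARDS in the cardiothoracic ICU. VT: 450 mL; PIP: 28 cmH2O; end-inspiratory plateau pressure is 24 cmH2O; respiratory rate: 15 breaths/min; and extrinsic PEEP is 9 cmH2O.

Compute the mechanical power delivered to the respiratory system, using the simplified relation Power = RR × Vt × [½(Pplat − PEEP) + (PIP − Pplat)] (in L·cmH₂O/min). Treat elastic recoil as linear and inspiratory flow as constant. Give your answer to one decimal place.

Per-breath work = Vt × [½(Pplat−PEEP) + (PIP−Pplat)] = 0.450 × [0.5×15.0 + 4.0] = 0.450 × 11.5 = 5.175 L·cmH2O.
Power = 15 × 5.175 = 77.625 L·cmH2O/min.

77.6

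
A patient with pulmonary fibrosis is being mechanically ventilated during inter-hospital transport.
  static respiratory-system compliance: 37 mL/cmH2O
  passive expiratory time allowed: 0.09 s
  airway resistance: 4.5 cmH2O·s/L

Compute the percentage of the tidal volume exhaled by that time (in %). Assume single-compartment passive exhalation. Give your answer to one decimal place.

τ = R × C = 4.5 × 37 mL/cmH2O = 4.5 × 0.037 L/cmH2O = 0.1665 s.
Passive exhalation: V(t)/V₀ = e^(−t/τ) = e^(−0.09/0.1665) = 0.5824.
Fraction exhaled = 1 − 0.5824 = 0.4176 → 41.76%.

41.8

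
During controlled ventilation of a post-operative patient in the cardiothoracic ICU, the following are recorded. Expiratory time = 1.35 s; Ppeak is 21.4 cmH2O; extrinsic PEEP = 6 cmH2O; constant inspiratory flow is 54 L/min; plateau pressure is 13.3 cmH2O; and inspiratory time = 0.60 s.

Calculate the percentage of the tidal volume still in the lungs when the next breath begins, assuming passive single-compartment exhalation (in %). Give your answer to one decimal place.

Flow: 54 L/min ÷ 60 = 0.9 L/s.
Vt = flow × Ti = 0.9 L/s × 0.60 s × 1000 mL/L = 540.0 mL.
R = (PIP − Pplat)/V̇ = (21.4 − 13.3) / 0.9 = 8.1/0.9 = 9.0 cmH2O·s/L.
C = Vt/(Pplat − PEEP) = 540.0 / (13.3 − 6) = 540.0/7.3 = 73.973 mL/cmH2O.
τ = R × C = 9.0 × 0.07397 L/cmH2O = 0.6657 s.
Fraction remaining at end-expiration = e^(−Te/τ) = e^(−1.35/0.6657) = 0.1316 → 13.16%.

13.2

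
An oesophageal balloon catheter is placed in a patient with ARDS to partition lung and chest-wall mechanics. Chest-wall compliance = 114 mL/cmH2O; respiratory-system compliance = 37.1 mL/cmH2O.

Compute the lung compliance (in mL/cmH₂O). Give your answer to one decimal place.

55.0

1/CL = 1/Crs − 1/Ccw.
1/CL = 1/37.1 − 1/114 = 0.01818.
CL = 55.006 mL/cmH2O.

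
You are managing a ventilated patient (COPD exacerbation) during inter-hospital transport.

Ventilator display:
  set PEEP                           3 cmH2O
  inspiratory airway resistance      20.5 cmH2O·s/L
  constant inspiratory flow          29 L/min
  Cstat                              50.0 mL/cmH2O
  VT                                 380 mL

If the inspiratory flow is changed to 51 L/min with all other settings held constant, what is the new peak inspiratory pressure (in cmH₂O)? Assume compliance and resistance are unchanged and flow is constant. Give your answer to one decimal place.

Flow: 29 L/min ÷ 60 = 0.4833 L/s.
New flow: 51 L/min ÷ 60 = 0.85 L/s.
PIP = Vt/C + R·V̇ + PEEP (constant-flow equation of motion).
Only the resistive term changes: ΔPIP = R × ΔV̇ = 20.5 × (0.85 − 0.4833) = 20.5 × 0.3667 = 7.517 cmH2O.
Original PIP = 380/50.0 + 20.5×0.4833 + 3 = 20.508 cmH2O; new PIP = 20.508 + (7.517) = 28.025 cmH2O.

28.0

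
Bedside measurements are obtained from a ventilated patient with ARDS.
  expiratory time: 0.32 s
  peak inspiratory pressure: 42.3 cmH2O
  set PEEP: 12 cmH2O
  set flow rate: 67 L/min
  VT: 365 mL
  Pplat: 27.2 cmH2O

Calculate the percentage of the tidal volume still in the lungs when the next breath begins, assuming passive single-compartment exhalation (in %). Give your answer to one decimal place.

37.3

Flow: 67 L/min ÷ 60 = 1.1167 L/s.
R = (PIP − Pplat)/V̇ = (42.3 − 27.2) / 1.1167 = 15.1/1.1167 = 13.522 cmH2O·s/L.
C = Vt/(Pplat − PEEP) = 365.0 / (27.2 − 12) = 365.0/15.2 = 24.013 mL/cmH2O.
τ = R × C = 13.522 × 0.02401 L/cmH2O = 0.3247 s.
Fraction remaining at end-expiration = e^(−Te/τ) = e^(−0.32/0.3247) = 0.3732 → 37.32%.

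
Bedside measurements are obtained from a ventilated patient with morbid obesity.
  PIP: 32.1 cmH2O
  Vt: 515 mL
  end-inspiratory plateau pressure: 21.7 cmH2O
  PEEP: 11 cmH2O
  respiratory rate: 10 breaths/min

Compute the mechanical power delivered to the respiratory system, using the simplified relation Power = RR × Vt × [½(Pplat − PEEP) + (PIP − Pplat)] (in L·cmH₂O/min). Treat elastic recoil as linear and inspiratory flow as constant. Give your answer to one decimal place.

81.1

Per-breath work = Vt × [½(Pplat−PEEP) + (PIP−Pplat)] = 0.515 × [0.5×10.7 + 10.4] = 0.515 × 15.75 = 8.111 L·cmH2O.
Power = 10 × 8.111 = 81.11 L·cmH2O/min.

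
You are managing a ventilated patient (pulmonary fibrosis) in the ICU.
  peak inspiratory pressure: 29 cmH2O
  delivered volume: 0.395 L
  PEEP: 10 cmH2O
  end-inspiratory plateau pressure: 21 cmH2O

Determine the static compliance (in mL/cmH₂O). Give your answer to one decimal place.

Cstat = Vt / (Pplat − PEEP) = 395 / (21 − 10) = 395 / 11.0 = 35.909 mL/cmH2O.

35.9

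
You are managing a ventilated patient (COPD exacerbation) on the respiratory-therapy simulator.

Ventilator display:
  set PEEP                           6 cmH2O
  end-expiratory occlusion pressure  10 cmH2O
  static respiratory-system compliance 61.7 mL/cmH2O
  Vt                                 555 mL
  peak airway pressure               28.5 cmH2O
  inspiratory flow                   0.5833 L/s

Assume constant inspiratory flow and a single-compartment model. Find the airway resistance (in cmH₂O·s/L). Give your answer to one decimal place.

Total PEEP = 10 cmH2O (set 6 + intrinsic 4); this is the baseline alveolar pressure.
Equation of motion (constant flow): PIP = Vt/C + R·V̇ + PEEP.
R·V̇ = PIP − Vt/C − PEEP = 28.5 − 555/61.7 − 10 = 28.5 − 8.995 − 10 = 9.505 cmH2O.
R = 9.505 / 0.5833 = 16.295 cmH2O·s/L.

16.3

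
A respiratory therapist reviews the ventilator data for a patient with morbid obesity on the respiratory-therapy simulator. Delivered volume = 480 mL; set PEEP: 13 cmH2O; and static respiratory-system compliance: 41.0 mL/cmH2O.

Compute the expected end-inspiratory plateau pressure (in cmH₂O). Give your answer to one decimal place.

24.7

Pplat = PEEP + Vt / Cstat = 13 + 480 / 41.0 = 13 + 11.707 = 24.707 cmH2O.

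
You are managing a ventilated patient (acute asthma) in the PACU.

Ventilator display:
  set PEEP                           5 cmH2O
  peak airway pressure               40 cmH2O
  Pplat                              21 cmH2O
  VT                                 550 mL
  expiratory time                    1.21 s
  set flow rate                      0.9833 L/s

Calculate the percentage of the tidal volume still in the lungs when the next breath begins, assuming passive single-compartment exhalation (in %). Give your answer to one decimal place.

16.2

R = (PIP − Pplat)/V̇ = (40 − 21) / 0.9833 = 19.0/0.9833 = 19.323 cmH2O·s/L.
C = Vt/(Pplat − PEEP) = 550.0 / (21 − 5) = 550.0/16.0 = 34.375 mL/cmH2O.
τ = R × C = 19.323 × 0.03438 L/cmH2O = 0.6643 s.
Fraction remaining at end-expiration = e^(−Te/τ) = e^(−1.21/0.6643) = 0.1618 → 16.18%.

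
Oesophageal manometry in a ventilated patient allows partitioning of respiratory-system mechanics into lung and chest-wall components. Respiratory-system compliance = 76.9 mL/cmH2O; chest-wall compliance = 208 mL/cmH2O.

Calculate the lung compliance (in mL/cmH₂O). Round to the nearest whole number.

1/CL = 1/Crs − 1/Ccw.
1/CL = 1/76.9 − 1/208 = 0.008196.
CL = 122.01 mL/cmH2O.

122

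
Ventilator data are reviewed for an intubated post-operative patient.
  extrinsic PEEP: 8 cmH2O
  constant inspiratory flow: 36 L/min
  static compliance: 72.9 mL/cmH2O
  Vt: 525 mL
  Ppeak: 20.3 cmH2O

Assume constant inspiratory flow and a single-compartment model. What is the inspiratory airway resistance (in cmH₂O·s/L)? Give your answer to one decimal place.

Flow: 36 L/min ÷ 60 = 0.6 L/s.
Equation of motion (constant flow): PIP = Vt/C + R·V̇ + PEEP.
R·V̇ = PIP − Vt/C − PEEP = 20.3 − 525/72.9 − 8 = 20.3 − 7.202 − 8 = 5.098 cmH2O.
R = 5.098 / 0.6 = 8.497 cmH2O·s/L.

8.5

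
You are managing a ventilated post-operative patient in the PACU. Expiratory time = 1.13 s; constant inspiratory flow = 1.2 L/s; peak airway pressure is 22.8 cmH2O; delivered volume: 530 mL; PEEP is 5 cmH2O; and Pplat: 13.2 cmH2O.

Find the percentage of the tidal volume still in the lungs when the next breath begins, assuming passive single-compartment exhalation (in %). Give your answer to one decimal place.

11.2

R = (PIP − Pplat)/V̇ = (22.8 − 13.2) / 1.2 = 9.6/1.2 = 8.0 cmH2O·s/L.
C = Vt/(Pplat − PEEP) = 530.0 / (13.2 − 5) = 530.0/8.2 = 64.634 mL/cmH2O.
τ = R × C = 8.0 × 0.06463 L/cmH2O = 0.517 s.
Fraction remaining at end-expiration = e^(−Te/τ) = e^(−1.13/0.517) = 0.1124 → 11.24%.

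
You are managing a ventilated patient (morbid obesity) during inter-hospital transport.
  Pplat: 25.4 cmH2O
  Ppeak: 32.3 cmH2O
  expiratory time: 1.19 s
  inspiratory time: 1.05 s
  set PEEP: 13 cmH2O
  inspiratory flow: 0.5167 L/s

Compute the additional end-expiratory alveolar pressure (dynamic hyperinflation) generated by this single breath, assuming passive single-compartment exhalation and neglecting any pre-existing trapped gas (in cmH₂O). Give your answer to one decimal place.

1.6

Vt = flow × Ti = 0.5167 L/s × 1.05 s × 1000 mL/L = 542.54 mL.
R = (PIP − Pplat)/V̇ = (32.3 − 25.4) / 0.5167 = 6.9/0.5167 = 13.354 cmH2O·s/L.
C = Vt/(Pplat − PEEP) = 542.54 / (25.4 − 13) = 542.54/12.4 = 43.753 mL/cmH2O.
τ = R × C = 13.354 × 0.04375 L/cmH2O = 0.5842 s.
Fraction remaining = e^(−Te/τ) = e^(−1.19/0.5842) = 0.1304; trapped volume = 542.54 × 0.1304 = 70.747 mL.
Additional alveolar pressure from trapping ≈ V_trapped / C = 70.747 / 43.753 = 1.617 cmH2O.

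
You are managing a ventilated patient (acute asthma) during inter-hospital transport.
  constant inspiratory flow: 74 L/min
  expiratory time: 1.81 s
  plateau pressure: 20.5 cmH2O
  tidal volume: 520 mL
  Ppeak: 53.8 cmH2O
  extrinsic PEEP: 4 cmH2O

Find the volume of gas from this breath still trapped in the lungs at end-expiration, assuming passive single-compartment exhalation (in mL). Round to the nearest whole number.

62

Flow: 74 L/min ÷ 60 = 1.2333 L/s.
R = (PIP − Pplat)/V̇ = (53.8 − 20.5) / 1.2333 = 33.3/1.2333 = 27.001 cmH2O·s/L.
C = Vt/(Pplat − PEEP) = 520.0 / (20.5 − 4) = 520.0/16.5 = 31.515 mL/cmH2O.
τ = R × C = 27.001 × 0.03152 L/cmH2O = 0.8511 s.
Fraction remaining = e^(−Te/τ) = e^(−1.81/0.8511) = 0.1192.
Trapped volume = 520.0 × 0.1192 = 61.984 mL.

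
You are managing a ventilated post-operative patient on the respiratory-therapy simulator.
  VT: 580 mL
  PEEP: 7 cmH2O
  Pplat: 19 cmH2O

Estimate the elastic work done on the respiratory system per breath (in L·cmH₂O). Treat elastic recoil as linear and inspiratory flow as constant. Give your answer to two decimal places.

3.48

Elastic work ≈ ½ × (Pplat − PEEP) × Vt = 0.5 × (19 − 7) × 0.580 L = 0.5 × 12.0 × 0.580 = 3.48 L·cmH2O.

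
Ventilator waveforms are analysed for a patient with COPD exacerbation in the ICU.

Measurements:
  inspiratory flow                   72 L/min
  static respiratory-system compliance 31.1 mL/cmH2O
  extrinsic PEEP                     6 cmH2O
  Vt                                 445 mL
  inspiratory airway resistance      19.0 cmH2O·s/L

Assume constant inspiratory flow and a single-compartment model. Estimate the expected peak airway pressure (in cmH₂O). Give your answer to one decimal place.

Flow: 72 L/min ÷ 60 = 1.2 L/s.
Equation of motion (constant flow): PIP = Vt/C + R·V̇ + PEEP.
PIP = 445/31.1 + 19.0×1.2 + 6 = 14.309 + 22.8 + 6 = 43.109 cmH2O.

43.1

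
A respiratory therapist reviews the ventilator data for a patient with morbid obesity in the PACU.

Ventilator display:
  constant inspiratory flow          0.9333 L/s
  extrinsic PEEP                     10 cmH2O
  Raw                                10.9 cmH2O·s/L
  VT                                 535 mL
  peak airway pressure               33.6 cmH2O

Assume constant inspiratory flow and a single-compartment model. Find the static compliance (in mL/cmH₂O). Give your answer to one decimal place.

Equation of motion (constant flow): PIP = Vt/C + R·V̇ + PEEP.
Vt/C = PIP − R·V̇ − PEEP = 33.6 − 10.9×0.9333 − 10 = 33.6 − 10.173 − 10 = 13.427 cmH2O.
C = Vt / 13.427 = 535 / 13.427 = 39.845 mL/cmH2O.

39.8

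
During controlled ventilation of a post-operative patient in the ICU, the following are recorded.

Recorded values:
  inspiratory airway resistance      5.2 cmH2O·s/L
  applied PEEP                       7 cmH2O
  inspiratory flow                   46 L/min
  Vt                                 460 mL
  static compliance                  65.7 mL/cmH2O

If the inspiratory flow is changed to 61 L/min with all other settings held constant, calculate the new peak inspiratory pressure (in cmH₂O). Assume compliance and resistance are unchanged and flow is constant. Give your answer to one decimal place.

19.3

Flow: 46 L/min ÷ 60 = 0.7667 L/s.
New flow: 61 L/min ÷ 60 = 1.0167 L/s.
PIP = Vt/C + R·V̇ + PEEP (constant-flow equation of motion).
Only the resistive term changes: ΔPIP = R × ΔV̇ = 5.2 × (1.0167 − 0.7667) = 5.2 × 0.25 = 1.3 cmH2O.
Original PIP = 460/65.7 + 5.2×0.7667 + 7 = 17.988 cmH2O; new PIP = 17.988 + (1.3) = 19.288 cmH2O.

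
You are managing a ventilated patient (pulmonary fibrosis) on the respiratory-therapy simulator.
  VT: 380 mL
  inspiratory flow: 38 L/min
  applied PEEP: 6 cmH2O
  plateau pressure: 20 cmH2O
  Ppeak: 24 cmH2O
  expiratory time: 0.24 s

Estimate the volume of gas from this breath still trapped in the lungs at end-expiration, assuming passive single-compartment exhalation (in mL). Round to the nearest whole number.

94

Flow: 38 L/min ÷ 60 = 0.6333 L/s.
R = (PIP − Pplat)/V̇ = (24 − 20) / 0.6333 = 4.0/0.6333 = 6.316 cmH2O·s/L.
C = Vt/(Pplat − PEEP) = 380.0 / (20 − 6) = 380.0/14.0 = 27.143 mL/cmH2O.
τ = R × C = 6.316 × 0.02714 L/cmH2O = 0.1714 s.
Fraction remaining = e^(−Te/τ) = e^(−0.24/0.1714) = 0.2465.
Trapped volume = 380.0 × 0.2465 = 93.67 mL.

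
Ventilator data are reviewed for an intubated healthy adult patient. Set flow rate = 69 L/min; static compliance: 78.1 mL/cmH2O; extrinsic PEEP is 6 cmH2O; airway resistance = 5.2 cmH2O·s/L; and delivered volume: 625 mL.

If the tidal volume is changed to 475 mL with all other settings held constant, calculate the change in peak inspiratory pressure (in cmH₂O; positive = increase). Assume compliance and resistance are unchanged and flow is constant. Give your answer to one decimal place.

-1.9

PIP = Vt/C + R·V̇ + PEEP (constant-flow equation of motion).
Only the elastic term changes: ΔPIP = ΔVt / C = (475 − 625) / 78.1 = -1.921 cmH2O.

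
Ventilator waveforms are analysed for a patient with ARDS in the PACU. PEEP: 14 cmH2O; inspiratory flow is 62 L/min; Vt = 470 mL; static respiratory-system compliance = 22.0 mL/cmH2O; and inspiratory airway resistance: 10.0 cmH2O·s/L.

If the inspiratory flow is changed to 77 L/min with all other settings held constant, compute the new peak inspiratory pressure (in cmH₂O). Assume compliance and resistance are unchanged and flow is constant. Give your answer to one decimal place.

48.2

Flow: 62 L/min ÷ 60 = 1.0333 L/s.
New flow: 77 L/min ÷ 60 = 1.2833 L/s.
PIP = Vt/C + R·V̇ + PEEP (constant-flow equation of motion).
Only the resistive term changes: ΔPIP = R × ΔV̇ = 10.0 × (1.2833 − 1.0333) = 10.0 × 0.25 = 2.5 cmH2O.
Original PIP = 470/22.0 + 10.0×1.0333 + 14 = 45.697 cmH2O; new PIP = 45.697 + (2.5) = 48.197 cmH2O.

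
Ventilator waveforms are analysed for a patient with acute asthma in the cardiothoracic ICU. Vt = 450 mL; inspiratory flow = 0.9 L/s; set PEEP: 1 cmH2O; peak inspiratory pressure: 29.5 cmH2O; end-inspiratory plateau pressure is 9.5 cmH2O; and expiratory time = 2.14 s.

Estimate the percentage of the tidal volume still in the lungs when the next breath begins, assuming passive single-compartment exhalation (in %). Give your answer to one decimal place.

16.2

R = (PIP − Pplat)/V̇ = (29.5 − 9.5) / 0.9 = 20.0/0.9 = 22.222 cmH2O·s/L.
C = Vt/(Pplat − PEEP) = 450.0 / (9.5 − 1) = 450.0/8.5 = 52.941 mL/cmH2O.
τ = R × C = 22.222 × 0.05294 L/cmH2O = 1.176 s.
Fraction remaining at end-expiration = e^(−Te/τ) = e^(−2.14/1.176) = 0.1621 → 16.21%.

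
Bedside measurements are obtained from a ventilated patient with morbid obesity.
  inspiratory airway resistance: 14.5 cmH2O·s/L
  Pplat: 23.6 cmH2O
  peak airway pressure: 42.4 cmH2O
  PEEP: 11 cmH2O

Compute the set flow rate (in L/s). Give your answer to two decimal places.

flow = (PIP − Pplat) / Raw = 18.8 / 14.5 = 1.297 L/s.

1.30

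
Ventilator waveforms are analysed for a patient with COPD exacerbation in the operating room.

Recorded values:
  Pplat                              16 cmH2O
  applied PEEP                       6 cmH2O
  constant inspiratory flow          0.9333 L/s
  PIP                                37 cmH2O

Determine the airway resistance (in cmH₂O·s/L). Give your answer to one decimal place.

22.5

Raw = (PIP − Pplat) / flow = (37 − 16) / 0.9333 = 21.0 / 0.9333 = 22.501 cmH2O·s/L.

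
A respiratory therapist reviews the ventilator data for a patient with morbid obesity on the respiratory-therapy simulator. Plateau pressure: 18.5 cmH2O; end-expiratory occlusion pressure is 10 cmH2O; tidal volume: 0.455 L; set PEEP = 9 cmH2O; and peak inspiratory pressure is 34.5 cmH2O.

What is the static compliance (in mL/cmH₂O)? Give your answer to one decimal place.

End-expiratory occlusion gives total PEEP = 10 cmH2O (intrinsic PEEP = 10 − 9 = 1). Use total PEEP for the elastic gradient.
Cstat = Vt / (Pplat − PEEPtotal) = 455 / (18.5 − 10) = 455 / 8.5 = 53.529 mL/cmH2O.

53.5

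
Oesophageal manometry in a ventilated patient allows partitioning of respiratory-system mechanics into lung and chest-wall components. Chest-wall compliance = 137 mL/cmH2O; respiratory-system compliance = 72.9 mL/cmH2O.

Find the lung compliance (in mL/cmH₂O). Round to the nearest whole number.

156

1/CL = 1/Crs − 1/Ccw.
1/CL = 1/72.9 − 1/137 = 0.006418.
CL = 155.81 mL/cmH2O.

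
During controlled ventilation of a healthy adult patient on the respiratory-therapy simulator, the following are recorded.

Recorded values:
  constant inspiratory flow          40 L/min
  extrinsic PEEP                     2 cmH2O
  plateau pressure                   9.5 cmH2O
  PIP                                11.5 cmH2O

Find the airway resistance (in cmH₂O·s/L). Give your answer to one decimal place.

3.0

Flow: 40 L/min ÷ 60 = 0.6667 L/s.
Raw = (PIP − Pplat) / flow = (11.5 − 9.5) / 0.6667 = 2.0 / 0.6667 = 3.0 cmH2O·s/L.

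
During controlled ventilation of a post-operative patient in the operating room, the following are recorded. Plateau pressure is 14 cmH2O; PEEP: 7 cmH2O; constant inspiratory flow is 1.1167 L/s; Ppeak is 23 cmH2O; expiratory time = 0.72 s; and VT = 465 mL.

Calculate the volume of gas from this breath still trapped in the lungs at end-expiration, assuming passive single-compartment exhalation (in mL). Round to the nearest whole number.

R = (PIP − Pplat)/V̇ = (23 − 14) / 1.1167 = 9.0/1.1167 = 8.059 cmH2O·s/L.
C = Vt/(Pplat − PEEP) = 465.0 / (14 − 7) = 465.0/7.0 = 66.429 mL/cmH2O.
τ = R × C = 8.059 × 0.06643 L/cmH2O = 0.5354 s.
Fraction remaining = e^(−Te/τ) = e^(−0.72/0.5354) = 0.2606.
Trapped volume = 465.0 × 0.2606 = 121.18 mL.

121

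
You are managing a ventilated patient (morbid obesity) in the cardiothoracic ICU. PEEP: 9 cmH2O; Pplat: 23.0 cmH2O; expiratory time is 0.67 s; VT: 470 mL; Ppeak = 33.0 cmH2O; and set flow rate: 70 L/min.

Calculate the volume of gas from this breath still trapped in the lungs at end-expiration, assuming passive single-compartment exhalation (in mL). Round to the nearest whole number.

Flow: 70 L/min ÷ 60 = 1.1667 L/s.
R = (PIP − Pplat)/V̇ = (33.0 − 23.0) / 1.1667 = 10.0/1.1667 = 8.571 cmH2O·s/L.
C = Vt/(Pplat − PEEP) = 470.0 / (23.0 − 9) = 470.0/14.0 = 33.571 mL/cmH2O.
τ = R × C = 8.571 × 0.03357 L/cmH2O = 0.2877 s.
Fraction remaining = e^(−Te/τ) = e^(−0.67/0.2877) = 0.09741.
Trapped volume = 470.0 × 0.09741 = 45.783 mL.

46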